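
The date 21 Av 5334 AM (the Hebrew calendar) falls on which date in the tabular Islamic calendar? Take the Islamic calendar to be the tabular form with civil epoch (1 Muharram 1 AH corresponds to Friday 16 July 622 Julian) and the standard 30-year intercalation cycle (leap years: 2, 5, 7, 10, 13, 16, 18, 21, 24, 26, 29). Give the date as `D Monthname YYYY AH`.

The source date corresponds to 18 August 1574 in the proleptic Gregorian calendar (JDN 2296181).
That day falls on 19 Rabi' al-Thani 982 AH in the tabular Islamic calendar.

19 Rabi' al-Thani 982 AH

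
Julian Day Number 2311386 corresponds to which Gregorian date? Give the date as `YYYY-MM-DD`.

JDN 2451545 is 1 Jan 2000; 2311386 is −140159 days from there.

1616-04-04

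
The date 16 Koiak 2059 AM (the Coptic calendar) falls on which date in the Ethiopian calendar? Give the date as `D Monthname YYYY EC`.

The source date corresponds to 28 December 2342 in the Gregorian calendar (JDN 2576819).
That day falls on 16 Tahsas 2335 EC in the Ethiopian calendar.

16 Tahsas 2335 EC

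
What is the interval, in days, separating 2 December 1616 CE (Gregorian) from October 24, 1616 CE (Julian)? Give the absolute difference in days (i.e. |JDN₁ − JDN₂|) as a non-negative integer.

JDN of the first date = 2311628.
JDN of the second date = 2311599.
|2311599 − 2311628| = 29.

29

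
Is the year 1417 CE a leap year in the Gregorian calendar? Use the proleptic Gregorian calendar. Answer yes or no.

1417 is not divisible by 4, so it is a common year.

no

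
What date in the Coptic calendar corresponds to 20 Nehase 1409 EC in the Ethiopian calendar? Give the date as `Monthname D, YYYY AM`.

Julian Day Number of the source date = 2238842.
Converting JDN 2238842 to the Coptic calendar gives 20 Mesori 1133 AM.

Mesori 20, 1133 AM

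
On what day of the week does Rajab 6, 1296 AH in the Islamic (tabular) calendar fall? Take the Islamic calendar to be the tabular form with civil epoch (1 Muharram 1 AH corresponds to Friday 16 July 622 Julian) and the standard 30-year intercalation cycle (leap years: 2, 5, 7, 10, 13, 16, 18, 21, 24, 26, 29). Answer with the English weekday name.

Thursday

This is JDN 2407527 (26 June 1879 Gregorian).
JDN 2407527 mod 7 = 3, and JDN 0 was a Monday, so this is a Thursday.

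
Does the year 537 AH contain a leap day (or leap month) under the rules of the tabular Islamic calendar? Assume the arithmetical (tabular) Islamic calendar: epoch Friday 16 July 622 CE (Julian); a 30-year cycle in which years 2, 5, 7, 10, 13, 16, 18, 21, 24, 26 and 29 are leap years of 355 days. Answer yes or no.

Year 537 AH is year 27 of its 30-year cycle; leap positions are 2, 5, 7, 10, 13, 16, 18, 21, 24, 26, 29, so it is a common year (354 days).

no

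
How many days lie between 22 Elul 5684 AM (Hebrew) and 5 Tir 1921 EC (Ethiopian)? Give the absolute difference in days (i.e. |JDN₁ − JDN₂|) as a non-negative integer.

1575

First date → JDN 2424050; second date → JDN 2425625.
The interval is |2424050 − 2425625| = 1575 days.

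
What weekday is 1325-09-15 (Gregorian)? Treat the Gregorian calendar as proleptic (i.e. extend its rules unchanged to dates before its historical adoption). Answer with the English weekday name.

2205264 ≡ 5 (mod 7); counting from Monday = 0 gives Saturday.

Saturday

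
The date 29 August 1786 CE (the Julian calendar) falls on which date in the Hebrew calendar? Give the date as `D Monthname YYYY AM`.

The source date corresponds to 9 September 1786 in the Gregorian calendar (JDN 2373635).
That day falls on 16 Elul 5546 AM in the Hebrew calendar.

16 Elul 5546 AM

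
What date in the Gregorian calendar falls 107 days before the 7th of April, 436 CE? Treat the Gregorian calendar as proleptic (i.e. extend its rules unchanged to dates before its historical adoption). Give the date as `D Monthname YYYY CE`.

JDN of the 7th of April, 436 CE = 1880403.
1880403 − 107 = 1880296.
JDN 1880296 in the Gregorian calendar is 22 December 435 CE.

22 December 435 CE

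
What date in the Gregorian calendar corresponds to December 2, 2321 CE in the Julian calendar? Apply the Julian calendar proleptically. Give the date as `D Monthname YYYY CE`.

18 December 2321 CE

The Julian–Gregorian offset here is 16 days (Julian trailing).
2 December 2321 Julian + 16 days → 18 December 2321 Gregorian.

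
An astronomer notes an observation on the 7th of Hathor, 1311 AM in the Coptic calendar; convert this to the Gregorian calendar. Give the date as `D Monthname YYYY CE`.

Both dates share Julian Day Number 2303573; in the Gregorian calendar that is 13 November 1594 CE.

13 November 1594 CE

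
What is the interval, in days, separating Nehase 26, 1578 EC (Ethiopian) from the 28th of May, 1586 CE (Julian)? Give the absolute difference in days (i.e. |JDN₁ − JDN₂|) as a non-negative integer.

83

JDN of the first date = 2300575.
JDN of the second date = 2300492.
|2300492 − 2300575| = 83.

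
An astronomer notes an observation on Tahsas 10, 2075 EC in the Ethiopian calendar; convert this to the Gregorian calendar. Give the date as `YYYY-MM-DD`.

Julian Day Number of the source date = 2481848.
Converting JDN 2481848 to the Gregorian calendar gives 19 December 2082 CE.

2082-12-19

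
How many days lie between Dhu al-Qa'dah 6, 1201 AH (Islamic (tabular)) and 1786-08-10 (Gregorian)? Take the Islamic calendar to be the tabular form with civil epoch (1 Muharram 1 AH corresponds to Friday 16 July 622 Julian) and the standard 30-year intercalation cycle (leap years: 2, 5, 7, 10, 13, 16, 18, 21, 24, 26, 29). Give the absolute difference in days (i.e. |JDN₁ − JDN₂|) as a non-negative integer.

375

First date → JDN 2373980; second date → JDN 2373605.
The interval is |2373980 − 2373605| = 375 days.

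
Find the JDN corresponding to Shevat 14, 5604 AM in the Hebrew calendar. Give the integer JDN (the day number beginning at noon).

2394601

In the Gregorian calendar the same day is 4 February 1844.
JDN 2400001 is 17 November 1858 CE (Gregorian), MJD 0; the target day is −5400 days from there, so JDN = 2394601.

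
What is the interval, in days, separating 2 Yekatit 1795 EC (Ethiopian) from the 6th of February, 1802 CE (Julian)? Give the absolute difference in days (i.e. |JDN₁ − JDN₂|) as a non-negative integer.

355

JDN of the first date = 2379630.
JDN of the second date = 2379275.
|2379275 − 2379630| = 355.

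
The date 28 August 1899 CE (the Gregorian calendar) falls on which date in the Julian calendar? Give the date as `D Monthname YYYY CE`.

16 August 1899 CE

The Julian–Gregorian offset here is 12 days (Julian trailing).
28 August 1899 Gregorian − 12 days → 16 August 1899 Julian.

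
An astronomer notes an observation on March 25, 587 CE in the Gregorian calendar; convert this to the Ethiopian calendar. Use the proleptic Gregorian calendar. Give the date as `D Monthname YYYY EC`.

Both dates share Julian Day Number 1935541; in the Ethiopian calendar that is 27 Megabit 579 EC.

27 Megabit 579 EC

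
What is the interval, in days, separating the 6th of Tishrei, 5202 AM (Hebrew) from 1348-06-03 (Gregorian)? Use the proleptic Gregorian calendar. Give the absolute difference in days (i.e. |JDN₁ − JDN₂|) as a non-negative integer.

First date → JDN 2247647; second date → JDN 2213561.
The interval is |2247647 − 2213561| = 34086 days.

34086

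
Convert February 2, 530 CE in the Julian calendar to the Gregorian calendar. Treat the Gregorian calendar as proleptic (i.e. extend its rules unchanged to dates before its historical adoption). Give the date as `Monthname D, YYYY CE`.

February 4, 530 CE

At this point the Julian calendar is 2 days behind the Gregorian.
2 February 530 Julian + 2 days → 4 February 530 Gregorian.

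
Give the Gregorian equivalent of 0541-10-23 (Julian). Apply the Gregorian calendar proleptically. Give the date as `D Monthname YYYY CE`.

The Julian–Gregorian offset here is 2 days (Julian trailing).
23 October 541 Julian + 2 days → 25 October 541 Gregorian.

25 October 541 CE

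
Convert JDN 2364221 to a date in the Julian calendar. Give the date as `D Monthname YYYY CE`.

19 November 1760 CE

JDN 2364221 is 30 November 1760 in the Gregorian calendar.
In the Julian calendar that day is 19 November 1760 CE.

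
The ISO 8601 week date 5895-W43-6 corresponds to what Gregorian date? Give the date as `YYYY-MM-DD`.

ISO week 1 of 5895 is the week containing the first Thursday of 5895.
Week 43, day 6 (Saturday) lands on 5895-10-26.

5895-10-26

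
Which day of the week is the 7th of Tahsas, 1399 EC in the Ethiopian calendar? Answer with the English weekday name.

In the proleptic Gregorian calendar this is 12 December 1406 (JDN 2234936).
JDN 2234936 mod 7 = 4, and JDN 0 was a Monday, so this is a Friday.

Friday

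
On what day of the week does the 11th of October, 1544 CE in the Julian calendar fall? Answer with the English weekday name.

Saturday

Equivalently 21 October 1544 Gregorian, JDN 2285288.
Since JDN mod 7 = 5 (0 = Monday), the day is Saturday.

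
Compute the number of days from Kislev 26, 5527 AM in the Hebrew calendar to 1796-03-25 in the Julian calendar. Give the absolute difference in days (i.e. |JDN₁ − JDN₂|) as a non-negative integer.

10721

First date → JDN 2366410; second date → JDN 2377131.
The interval is |2366410 − 2377131| = 10721 days.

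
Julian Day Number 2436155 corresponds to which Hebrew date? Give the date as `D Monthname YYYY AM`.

18 Cheshvan 5718 AM

JDN 2436155 is 12 November 1957 in the Gregorian calendar.
In the Hebrew calendar that day is 18 Cheshvan 5718 AM.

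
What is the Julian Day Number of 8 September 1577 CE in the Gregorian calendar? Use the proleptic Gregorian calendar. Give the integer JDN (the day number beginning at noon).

2297298

JDN 2400001 is 17 November 1858 CE (Gregorian), MJD 0; the target day is −102703 days from there, so JDN = 2297298.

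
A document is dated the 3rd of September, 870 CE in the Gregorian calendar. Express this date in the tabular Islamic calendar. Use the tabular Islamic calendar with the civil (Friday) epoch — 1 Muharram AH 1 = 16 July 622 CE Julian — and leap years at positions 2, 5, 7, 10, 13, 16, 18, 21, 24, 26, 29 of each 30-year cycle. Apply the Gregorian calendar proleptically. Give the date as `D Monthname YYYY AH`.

Julian Day Number of the source date = 2039067.
Converting JDN 2039067 to the tabular Islamic calendar gives 29 Ramadan 256 AH.

29 Ramadan 256 AH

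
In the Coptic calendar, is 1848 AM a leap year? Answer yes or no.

no

1848 mod 4 = 0; in the Coptic calendar a year is leap when year mod 4 = 3, so it is a common year.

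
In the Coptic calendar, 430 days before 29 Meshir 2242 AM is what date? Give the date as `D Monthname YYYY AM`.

Counting 430 days back from JDN 2643733 reaches JDN 2643303, which is 24 Koiak 2241 AM.

24 Koiak 2241 AM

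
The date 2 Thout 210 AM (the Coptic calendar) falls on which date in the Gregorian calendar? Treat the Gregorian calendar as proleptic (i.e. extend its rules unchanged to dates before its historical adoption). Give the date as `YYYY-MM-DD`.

Julian Day Number of the source date = 1901368.
Converting JDN 1901368 to the Gregorian calendar gives 31 August 493 CE.

0493-08-31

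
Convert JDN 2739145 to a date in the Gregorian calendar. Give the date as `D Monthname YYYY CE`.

JDN 2451545 is 1 Jan 2000; 2739145 is +287600 days from there.

4 June 2787 CE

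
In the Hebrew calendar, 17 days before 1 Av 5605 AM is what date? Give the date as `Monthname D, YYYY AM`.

Counting 17 days back from JDN 2395148 reaches JDN 2395131, which is Tammuz 13, 5605 AM.

Tammuz 13, 5605 AM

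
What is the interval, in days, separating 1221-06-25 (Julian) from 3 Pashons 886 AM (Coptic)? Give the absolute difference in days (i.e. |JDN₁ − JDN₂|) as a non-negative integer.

18686

First date → JDN 2167204; second date → JDN 2148518.
The interval is |2167204 − 2148518| = 18686 days.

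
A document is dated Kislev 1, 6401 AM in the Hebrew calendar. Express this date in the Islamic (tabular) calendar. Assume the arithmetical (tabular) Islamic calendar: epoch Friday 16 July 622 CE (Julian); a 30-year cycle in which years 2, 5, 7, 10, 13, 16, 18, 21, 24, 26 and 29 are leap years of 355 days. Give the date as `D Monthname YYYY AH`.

Both dates share Julian Day Number 2685610; in the tabular Islamic calendar that is 29 Rabi' al-Awwal 2081 AH.

29 Rabi' al-Awwal 2081 AH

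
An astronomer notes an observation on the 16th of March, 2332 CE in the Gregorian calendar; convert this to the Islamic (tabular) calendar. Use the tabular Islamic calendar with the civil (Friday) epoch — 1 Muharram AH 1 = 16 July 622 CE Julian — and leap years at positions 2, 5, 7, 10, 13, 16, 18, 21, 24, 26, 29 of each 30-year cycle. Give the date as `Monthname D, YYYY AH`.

Safar 17, 1763 AH

Julian Day Number of the source date = 2572880.
Converting JDN 2572880 to the tabular Islamic calendar gives 17 Safar 1763 AH.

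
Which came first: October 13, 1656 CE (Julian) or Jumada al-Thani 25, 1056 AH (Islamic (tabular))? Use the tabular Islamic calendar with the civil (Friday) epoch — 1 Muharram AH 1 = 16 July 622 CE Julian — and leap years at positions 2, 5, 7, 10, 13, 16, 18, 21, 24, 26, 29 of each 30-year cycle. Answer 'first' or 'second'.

First date → JDN 2326198; second date → JDN 2322469.
JDN 2322469 < JDN 2326198, so the second date is earlier.

second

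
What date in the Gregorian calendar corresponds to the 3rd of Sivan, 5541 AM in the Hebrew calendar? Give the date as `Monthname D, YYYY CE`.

Both dates share Julian Day Number 2371704; in the Gregorian calendar that is 27 May 1781 CE.

May 27, 1781 CE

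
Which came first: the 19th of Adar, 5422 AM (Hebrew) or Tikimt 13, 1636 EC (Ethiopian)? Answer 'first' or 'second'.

First date → JDN 2328162; second date → JDN 2321447.
JDN 2321447 < JDN 2328162, so the second date is earlier.

second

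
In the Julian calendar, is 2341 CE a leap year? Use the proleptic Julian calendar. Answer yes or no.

2341 mod 4 = 1, so it is a common year in the Julian calendar.

no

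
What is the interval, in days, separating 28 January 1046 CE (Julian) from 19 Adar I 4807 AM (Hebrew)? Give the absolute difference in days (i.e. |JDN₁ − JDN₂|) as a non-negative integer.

386

JDN of the first date = 2103137.
JDN of the second date = 2103523.
|2103523 − 2103137| = 386.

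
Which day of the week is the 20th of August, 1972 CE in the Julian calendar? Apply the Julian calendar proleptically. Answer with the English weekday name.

This is JDN 2441563 (2 September 1972 Gregorian).
Since JDN mod 7 = 5 (0 = Monday), the day is Saturday.

Saturday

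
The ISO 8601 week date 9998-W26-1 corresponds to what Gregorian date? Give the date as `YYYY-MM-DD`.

ISO week 1 of 9998 is the week containing the first Thursday of 9998.
Week 26, day 1 (Monday) lands on 9998-06-22.

9998-06-22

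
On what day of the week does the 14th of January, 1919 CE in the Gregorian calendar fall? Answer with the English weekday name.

Tuesday

Since JDN mod 7 = 1 (0 = Monday), the day is Tuesday.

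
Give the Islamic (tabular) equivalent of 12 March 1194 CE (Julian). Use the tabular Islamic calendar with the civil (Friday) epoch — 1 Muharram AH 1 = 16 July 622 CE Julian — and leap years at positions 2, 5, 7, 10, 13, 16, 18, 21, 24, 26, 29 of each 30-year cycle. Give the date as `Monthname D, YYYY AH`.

Both dates share Julian Day Number 2157237; in the tabular Islamic calendar that is 17 Rabi' al-Awwal 590 AH.

Rabi' al-Awwal 17, 590 AH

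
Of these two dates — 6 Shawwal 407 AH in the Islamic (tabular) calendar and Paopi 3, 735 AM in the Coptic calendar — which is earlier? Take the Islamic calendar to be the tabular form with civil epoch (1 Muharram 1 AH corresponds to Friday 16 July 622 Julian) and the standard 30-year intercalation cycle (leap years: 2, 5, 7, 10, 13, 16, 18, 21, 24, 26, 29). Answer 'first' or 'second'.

first

Converting both to JDN: 2092584 vs 2093155; the smaller is the first.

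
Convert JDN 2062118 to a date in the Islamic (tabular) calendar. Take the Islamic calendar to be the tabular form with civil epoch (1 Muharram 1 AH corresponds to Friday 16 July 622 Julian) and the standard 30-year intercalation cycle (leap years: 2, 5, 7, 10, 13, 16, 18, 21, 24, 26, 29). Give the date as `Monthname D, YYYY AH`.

Shawwal 16, 321 AH

The proleptic Gregorian equivalent of JDN 2062118 is 14 October 933.
In the tabular Islamic calendar that day is Shawwal 16, 321 AH.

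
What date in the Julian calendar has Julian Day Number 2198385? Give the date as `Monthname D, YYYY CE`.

JDN 2198385 is 15 November 1306 in the proleptic Gregorian calendar.
In the Julian calendar that day is November 7, 1306 CE.

November 7, 1306 CE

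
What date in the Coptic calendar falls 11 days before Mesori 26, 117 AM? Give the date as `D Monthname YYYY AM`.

The starting date is JDN 1867754; 1867754 − 11 = 1867743.
JDN 1867743 corresponds to 15 Mesori 117 AM.

15 Mesori 117 AM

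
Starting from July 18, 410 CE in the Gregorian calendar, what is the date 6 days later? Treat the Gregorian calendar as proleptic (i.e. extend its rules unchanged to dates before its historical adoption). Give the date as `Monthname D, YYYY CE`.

July 24, 410 CE

JDN of July 18, 410 CE = 1871008.
1871008 + 6 = 1871014.
JDN 1871014 in the Gregorian calendar is July 24, 410 CE.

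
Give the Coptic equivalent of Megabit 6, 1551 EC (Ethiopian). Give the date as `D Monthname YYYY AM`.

6 Paremhat 1275 AM

Both dates share Julian Day Number 2290543; in the Coptic calendar that is 6 Paremhat 1275 AM.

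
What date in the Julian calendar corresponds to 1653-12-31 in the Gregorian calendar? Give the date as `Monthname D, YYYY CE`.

At this point the Julian calendar is 10 days behind the Gregorian.
31 December 1653 Gregorian − 10 days → 21 December 1653 Julian.

December 21, 1653 CE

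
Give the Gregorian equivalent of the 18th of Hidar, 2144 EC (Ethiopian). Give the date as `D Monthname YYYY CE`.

Both dates share Julian Day Number 2507029; in the Gregorian calendar that is 29 November 2151 CE.

29 November 2151 CE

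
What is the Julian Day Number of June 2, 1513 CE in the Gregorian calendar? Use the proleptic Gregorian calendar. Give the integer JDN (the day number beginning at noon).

JDN 2299161 is 15 October 1582 CE (Gregorian); the target day is −25337 days from there, so JDN = 2273824.

2273824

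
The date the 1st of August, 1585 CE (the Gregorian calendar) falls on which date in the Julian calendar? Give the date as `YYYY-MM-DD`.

1585-07-22

At this point the Julian calendar is 10 days behind the Gregorian.
1 August 1585 Gregorian − 10 days → 22 July 1585 Julian.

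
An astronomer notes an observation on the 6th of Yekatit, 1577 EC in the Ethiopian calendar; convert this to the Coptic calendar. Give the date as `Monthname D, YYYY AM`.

Both dates share Julian Day Number 2300010; in the Coptic calendar that is 6 Meshir 1301 AM.

Meshir 6, 1301 AM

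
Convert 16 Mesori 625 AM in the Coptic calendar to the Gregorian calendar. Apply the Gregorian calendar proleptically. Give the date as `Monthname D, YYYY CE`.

Both dates share Julian Day Number 2053291; in the Gregorian calendar that is 14 August 909 CE.

August 14, 909 CE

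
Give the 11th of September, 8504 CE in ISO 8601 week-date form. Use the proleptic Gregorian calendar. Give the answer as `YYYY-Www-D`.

8504-W37-4

The weekday is Thursday (ISO weekday 4).
That Thursday belongs to ISO week 37 of ISO year 8504.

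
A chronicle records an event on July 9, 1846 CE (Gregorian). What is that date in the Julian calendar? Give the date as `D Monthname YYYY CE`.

27 June 1846 CE

For dates in this range the Gregorian date is 12 days ahead of the Julian.
9 July 1846 Gregorian − 12 days → 27 June 1846 Julian.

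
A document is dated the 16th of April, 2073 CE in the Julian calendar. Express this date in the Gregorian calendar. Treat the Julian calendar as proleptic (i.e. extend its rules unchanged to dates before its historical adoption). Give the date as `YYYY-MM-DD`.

2073-04-29

The Julian–Gregorian offset here is 13 days (Julian trailing).
16 April 2073 Julian + 13 days → 29 April 2073 Gregorian.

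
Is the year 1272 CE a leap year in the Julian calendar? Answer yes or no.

1272 mod 4 = 0, so it is a leap year in the Julian calendar.

yes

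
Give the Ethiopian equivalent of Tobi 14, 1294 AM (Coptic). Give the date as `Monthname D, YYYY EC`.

The source date corresponds to 19 January 1578 in the proleptic Gregorian calendar (JDN 2297431).
That day falls on 14 Tir 1570 EC in the Ethiopian calendar.

Tir 14, 1570 EC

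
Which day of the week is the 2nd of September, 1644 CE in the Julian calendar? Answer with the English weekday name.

Equivalently 12 September 1644 Gregorian, JDN 2321774.
JDN 2321774 mod 7 = 0, and JDN 0 was a Monday, so this is a Monday.

Monday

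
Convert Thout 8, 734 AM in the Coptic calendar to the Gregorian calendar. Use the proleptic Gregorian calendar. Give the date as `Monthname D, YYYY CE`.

Both dates share Julian Day Number 2092765; in the Gregorian calendar that is 11 September 1017 CE.

September 11, 1017 CE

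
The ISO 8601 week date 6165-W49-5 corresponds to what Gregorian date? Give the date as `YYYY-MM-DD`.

ISO week 1 of 6165 is the week containing the first Thursday of 6165.
Week 49, day 5 (Friday) lands on 6165-12-06.

6165-12-06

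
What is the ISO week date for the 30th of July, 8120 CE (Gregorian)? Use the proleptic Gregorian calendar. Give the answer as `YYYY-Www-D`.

8120-W31-2

The weekday is Tuesday (ISO weekday 2).
That Tuesday belongs to ISO week 31 of ISO year 8120.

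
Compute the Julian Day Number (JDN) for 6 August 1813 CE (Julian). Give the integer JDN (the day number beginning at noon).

2383474

Equivalently 18 August 1813 (Gregorian).
JDN 2299161 is 15 October 1582 CE (Gregorian); the target day is +84313 days from there, so JDN = 2383474.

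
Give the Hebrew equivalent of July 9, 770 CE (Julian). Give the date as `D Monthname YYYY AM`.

Julian Day Number of the source date = 2002490.
Converting JDN 2002490 to the Hebrew calendar gives 11 Tammuz 4530 AM.

11 Tammuz 4530 AM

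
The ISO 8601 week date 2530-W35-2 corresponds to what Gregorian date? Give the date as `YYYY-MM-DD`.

ISO week 1 of 2530 is the week containing the first Thursday of 2530.
Week 35, day 2 (Tuesday) lands on 2530-08-29.

2530-08-29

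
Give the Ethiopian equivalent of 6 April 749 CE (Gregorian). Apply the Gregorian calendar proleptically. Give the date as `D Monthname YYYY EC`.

7 Miyazya 741 EC

Julian Day Number of the source date = 1994722.
Converting JDN 1994722 to the Ethiopian calendar gives 7 Miyazya 741 EC.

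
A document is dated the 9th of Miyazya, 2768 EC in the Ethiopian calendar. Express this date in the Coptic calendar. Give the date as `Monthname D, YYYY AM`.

Julian Day Number of the source date = 2735086.
Converting JDN 2735086 to the Coptic calendar gives 9 Parmouti 2492 AM.

Parmouti 9, 2492 AM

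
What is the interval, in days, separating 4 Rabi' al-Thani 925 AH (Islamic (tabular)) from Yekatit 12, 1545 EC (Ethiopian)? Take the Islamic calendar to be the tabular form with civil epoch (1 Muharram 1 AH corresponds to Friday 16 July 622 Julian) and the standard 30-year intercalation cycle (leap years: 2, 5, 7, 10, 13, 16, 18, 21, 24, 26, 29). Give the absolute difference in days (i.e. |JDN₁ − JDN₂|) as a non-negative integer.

First date → JDN 2275967; second date → JDN 2288328.
The interval is |2275967 − 2288328| = 12361 days.

12361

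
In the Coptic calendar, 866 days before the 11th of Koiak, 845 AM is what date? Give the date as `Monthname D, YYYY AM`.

Mesori 1, 842 AM

The starting date is JDN 2133401; 2133401 − 866 = 2132535.
JDN 2132535 corresponds to Mesori 1, 842 AM.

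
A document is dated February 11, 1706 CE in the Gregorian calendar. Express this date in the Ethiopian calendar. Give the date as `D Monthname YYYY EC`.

Julian Day Number of the source date = 2344205.
Converting JDN 2344205 to the Ethiopian calendar gives 6 Yekatit 1698 EC.

6 Yekatit 1698 EC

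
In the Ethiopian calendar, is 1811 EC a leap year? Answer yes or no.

1811 mod 4 = 3; in the Ethiopian calendar a year is leap when year mod 4 = 3, so it is a leap year.

yes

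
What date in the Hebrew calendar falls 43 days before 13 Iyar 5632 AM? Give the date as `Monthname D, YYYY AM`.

Counting 43 days back from JDN 2404935 reaches JDN 2404892, which is Adar II 29, 5632 AM.

Adar II 29, 5632 AM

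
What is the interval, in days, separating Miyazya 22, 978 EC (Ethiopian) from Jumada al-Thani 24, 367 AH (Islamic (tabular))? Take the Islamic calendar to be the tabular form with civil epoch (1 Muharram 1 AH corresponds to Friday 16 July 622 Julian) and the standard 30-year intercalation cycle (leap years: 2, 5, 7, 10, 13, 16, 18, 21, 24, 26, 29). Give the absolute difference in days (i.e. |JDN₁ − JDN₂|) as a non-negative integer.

First date → JDN 2081301; second date → JDN 2078309.
The interval is |2081301 − 2078309| = 2992 days.

2992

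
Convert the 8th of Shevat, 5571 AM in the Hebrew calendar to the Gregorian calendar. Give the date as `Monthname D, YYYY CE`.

Julian Day Number of the source date = 2382546.
Converting JDN 2382546 to the Gregorian calendar gives 2 February 1811 CE.

February 2, 1811 CE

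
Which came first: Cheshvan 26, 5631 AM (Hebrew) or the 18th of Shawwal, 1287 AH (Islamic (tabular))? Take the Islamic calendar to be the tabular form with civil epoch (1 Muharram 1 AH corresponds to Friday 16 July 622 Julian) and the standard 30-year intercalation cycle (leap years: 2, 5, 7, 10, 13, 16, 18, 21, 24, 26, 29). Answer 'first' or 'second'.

The two dates have Julian Day Numbers 2404387 and 2404439 respectively.
Since 2404387 < 2404439, the first date comes first.

first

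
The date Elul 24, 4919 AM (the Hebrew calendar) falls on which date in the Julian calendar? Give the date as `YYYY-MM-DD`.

1159-09-08

Julian Day Number of the source date = 2144633.
Converting JDN 2144633 to the Julian calendar gives 8 September 1159 CE.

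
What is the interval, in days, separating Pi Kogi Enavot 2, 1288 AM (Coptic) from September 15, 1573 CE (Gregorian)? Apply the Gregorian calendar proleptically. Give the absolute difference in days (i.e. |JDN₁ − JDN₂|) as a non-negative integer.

JDN of the first date = 2295468.
JDN of the second date = 2295844.
|2295844 − 2295468| = 376.

376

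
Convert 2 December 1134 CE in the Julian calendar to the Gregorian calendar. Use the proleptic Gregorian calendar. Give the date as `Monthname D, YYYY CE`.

The Julian–Gregorian offset here is 7 days (Julian trailing).
2 December 1134 Julian + 7 days → 9 December 1134 Gregorian.

December 9, 1134 CE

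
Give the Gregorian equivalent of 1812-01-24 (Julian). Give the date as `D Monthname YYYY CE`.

At this point the Julian calendar is 12 days behind the Gregorian.
24 January 1812 Julian + 12 days → 5 February 1812 Gregorian.

5 February 1812 CE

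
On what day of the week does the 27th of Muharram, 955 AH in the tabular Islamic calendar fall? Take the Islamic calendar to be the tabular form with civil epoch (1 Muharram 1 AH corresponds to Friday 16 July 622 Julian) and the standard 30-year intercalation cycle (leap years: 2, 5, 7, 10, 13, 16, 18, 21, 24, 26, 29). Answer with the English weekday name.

In the proleptic Gregorian calendar this is 18 March 1548 (JDN 2286532).
Since JDN mod 7 = 3 (0 = Monday), the day is Thursday.

Thursday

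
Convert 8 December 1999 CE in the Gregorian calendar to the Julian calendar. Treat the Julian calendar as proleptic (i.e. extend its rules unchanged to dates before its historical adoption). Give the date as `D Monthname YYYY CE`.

The Julian–Gregorian offset here is 13 days (Julian trailing).
8 December 1999 Gregorian − 13 days → 25 November 1999 Julian.

25 November 1999 CE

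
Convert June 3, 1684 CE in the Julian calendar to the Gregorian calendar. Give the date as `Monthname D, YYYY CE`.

At this point the Julian calendar is 10 days behind the Gregorian.
3 June 1684 Julian + 10 days → 13 June 1684 Gregorian.

June 13, 1684 CE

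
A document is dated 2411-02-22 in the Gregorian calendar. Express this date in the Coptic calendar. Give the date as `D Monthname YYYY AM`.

12 Meshir 2127 AM

Both dates share Julian Day Number 2601712; in the Coptic calendar that is 12 Meshir 2127 AM.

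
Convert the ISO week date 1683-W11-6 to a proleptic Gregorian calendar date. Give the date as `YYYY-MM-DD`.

ISO week 1 of 1683 is the week containing the first Thursday of 1683.
Week 11, day 6 (Saturday) lands on 1683-03-20.

1683-03-20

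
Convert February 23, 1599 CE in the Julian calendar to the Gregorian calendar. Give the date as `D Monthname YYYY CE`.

For dates in this range the Gregorian date is 10 days ahead of the Julian.
23 February 1599 Julian + 10 days → 5 March 1599 Gregorian.

5 March 1599 CE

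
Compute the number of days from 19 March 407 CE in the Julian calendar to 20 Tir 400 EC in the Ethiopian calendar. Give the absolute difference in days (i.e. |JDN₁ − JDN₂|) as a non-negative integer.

First date → JDN 1869792; second date → JDN 1870095.
The interval is |1869792 − 1870095| = 303 days.

303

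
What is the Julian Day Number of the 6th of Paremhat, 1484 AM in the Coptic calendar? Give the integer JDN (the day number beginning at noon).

In the Gregorian calendar the same day is 13 March 1768.
JDN 2299161 is 15 October 1582 CE (Gregorian); the target day is +67720 days from there, so JDN = 2366881.

2366881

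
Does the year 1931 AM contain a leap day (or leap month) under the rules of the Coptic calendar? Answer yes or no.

1931 mod 4 = 3; in the Coptic calendar a year is leap when year mod 4 = 3, so it is a leap year.

yes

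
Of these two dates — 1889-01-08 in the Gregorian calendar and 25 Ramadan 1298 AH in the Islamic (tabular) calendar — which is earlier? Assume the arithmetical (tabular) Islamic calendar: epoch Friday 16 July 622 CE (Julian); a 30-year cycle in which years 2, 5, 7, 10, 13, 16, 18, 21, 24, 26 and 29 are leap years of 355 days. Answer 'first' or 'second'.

Converting both to JDN: 2411011 vs 2408314; the smaller is the second.

second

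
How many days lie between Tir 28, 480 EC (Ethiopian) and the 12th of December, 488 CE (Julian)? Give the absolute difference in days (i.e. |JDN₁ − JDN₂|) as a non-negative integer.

323

JDN of the first date = 1899323.
JDN of the second date = 1899646.
|1899646 − 1899323| = 323.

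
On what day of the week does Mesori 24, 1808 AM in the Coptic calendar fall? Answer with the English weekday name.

In the Gregorian calendar this is 30 August 2092 (JDN 2485390).
Since JDN mod 7 = 5 (0 = Monday), the day is Saturday.

Saturday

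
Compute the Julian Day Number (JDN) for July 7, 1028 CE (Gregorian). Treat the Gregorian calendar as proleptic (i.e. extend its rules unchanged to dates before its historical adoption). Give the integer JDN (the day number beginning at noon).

JDN 2400001 is 17 November 1858 CE (Gregorian), MJD 0; the target day is −303284 days from there, so JDN = 2096717.

2096717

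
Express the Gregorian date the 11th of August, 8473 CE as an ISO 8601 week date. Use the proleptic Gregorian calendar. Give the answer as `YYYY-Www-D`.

8473-W32-5

The weekday is Friday (ISO weekday 5).
That Friday belongs to ISO week 32 of ISO year 8473.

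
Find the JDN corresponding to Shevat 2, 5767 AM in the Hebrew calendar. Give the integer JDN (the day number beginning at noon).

2454122

Equivalently 21 January 2007 (Gregorian).
JDN 2451545 is 1 January 2000 CE (Gregorian); the target day is +2577 days from there, so JDN = 2454122.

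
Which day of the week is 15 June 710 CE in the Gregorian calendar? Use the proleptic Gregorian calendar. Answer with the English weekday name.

Since JDN mod 7 = 2 (0 = Monday), the day is Wednesday.

Wednesday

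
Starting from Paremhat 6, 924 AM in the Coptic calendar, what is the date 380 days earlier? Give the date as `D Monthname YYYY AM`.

The starting date is JDN 2162341; 2162341 − 380 = 2161961.
JDN 2161961 corresponds to 22 Meshir 923 AM.

22 Meshir 923 AM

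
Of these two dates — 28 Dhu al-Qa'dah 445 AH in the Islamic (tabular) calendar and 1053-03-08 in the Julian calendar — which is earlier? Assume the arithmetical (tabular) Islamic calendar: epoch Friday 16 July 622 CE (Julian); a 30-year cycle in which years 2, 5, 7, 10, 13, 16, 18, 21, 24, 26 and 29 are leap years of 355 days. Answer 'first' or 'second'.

second

Converting both to JDN: 2106101 vs 2105733; the smaller is the second.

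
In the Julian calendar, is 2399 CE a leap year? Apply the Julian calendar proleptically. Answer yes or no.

no

2399 mod 4 = 3, so it is a common year in the Julian calendar.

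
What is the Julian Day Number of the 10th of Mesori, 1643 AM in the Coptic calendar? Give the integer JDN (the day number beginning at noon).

Equivalently 16 August 1927 (Gregorian).
JDN 2400001 is 17 November 1858 CE (Gregorian), MJD 0; the target day is +25108 days from there, so JDN = 2425109.

2425109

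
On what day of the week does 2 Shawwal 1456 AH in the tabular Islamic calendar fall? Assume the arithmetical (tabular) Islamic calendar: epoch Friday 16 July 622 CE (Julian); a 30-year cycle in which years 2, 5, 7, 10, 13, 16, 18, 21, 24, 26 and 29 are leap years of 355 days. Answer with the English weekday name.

This is JDN 2464310 (13 December 2034 Gregorian).
2464310 ≡ 2 (mod 7); counting from Monday = 0 gives Wednesday.

Wednesday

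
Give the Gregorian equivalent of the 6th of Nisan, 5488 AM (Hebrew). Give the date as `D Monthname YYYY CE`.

Both dates share Julian Day Number 2352274; in the Gregorian calendar that is 16 March 1728 CE.

16 March 1728 CE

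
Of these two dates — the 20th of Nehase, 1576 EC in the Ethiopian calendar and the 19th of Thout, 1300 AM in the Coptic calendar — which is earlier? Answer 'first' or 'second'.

Converting both to JDN: 2299839 vs 2299508; the smaller is the second.

second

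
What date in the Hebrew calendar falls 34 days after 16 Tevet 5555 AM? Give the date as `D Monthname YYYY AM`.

The starting date is JDN 2376677; 2376677 + 34 = 2376711.
JDN 2376711 corresponds to 21 Shevat 5555 AM.

21 Shevat 5555 AM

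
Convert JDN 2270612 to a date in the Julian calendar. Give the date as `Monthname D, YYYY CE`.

JDN 2270612 is 16 August 1504 in the proleptic Gregorian calendar.
In the Julian calendar that day is August 6, 1504 CE.

August 6, 1504 CE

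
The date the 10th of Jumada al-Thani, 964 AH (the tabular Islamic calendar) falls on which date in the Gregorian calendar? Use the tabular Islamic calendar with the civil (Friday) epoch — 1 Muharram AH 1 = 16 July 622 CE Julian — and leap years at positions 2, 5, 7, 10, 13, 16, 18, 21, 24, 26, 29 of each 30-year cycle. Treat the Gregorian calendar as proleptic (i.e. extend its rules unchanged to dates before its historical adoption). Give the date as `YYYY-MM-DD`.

1557-04-20

Both dates share Julian Day Number 2289852; in the Gregorian calendar that is 20 April 1557 CE.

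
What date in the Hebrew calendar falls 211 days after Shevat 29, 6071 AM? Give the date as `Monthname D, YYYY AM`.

Tishrei 4, 6072 AM

Counting 211 days forward from JDN 2565183 reaches JDN 2565394, which is Tishrei 4, 6072 AM.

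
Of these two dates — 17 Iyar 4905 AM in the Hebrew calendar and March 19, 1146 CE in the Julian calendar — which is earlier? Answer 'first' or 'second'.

first

First date → JDN 2139401; second date → JDN 2139712.
JDN 2139401 < JDN 2139712, so the first date is earlier.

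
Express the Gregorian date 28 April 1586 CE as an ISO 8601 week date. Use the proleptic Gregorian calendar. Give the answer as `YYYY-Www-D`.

The weekday is Monday (ISO weekday 1).
That Monday belongs to ISO week 18 of ISO year 1586.

1586-W18-1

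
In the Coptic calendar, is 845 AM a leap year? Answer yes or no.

no

845 mod 4 = 1; in the Coptic calendar a year is leap when year mod 4 = 3, so it is a common year.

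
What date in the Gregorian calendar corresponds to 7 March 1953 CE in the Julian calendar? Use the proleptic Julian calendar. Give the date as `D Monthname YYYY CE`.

The Julian–Gregorian offset here is 13 days (Julian trailing).
7 March 1953 Julian + 13 days → 20 March 1953 Gregorian.

20 March 1953 CE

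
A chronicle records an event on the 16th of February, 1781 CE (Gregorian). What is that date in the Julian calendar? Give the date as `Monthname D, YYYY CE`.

February 5, 1781 CE

At this point the Julian calendar is 11 days behind the Gregorian.
16 February 1781 Gregorian − 11 days → 5 February 1781 Julian.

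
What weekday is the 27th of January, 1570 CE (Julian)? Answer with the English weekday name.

Friday

In the proleptic Gregorian calendar this is 6 February 1570 (JDN 2294527).
Since JDN mod 7 = 4 (0 = Monday), the day is Friday.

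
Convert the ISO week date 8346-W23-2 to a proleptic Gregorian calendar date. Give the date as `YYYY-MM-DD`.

8346-06-04

ISO week 1 of 8346 is the week containing the first Thursday of 8346.
Week 23, day 2 (Tuesday) lands on 8346-06-04.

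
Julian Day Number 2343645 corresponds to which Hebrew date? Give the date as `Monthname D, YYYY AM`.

The Gregorian equivalent of JDN 2343645 is 31 July 1704.
In the Hebrew calendar that day is Tammuz 29, 5464 AM.

Tammuz 29, 5464 AM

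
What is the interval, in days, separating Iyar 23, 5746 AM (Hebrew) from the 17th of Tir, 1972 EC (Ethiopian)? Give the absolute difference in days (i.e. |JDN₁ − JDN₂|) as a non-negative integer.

2318

First date → JDN 2446583; second date → JDN 2444265.
The interval is |2446583 − 2444265| = 2318 days.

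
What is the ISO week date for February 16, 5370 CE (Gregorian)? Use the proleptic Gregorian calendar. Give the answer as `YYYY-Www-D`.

5370-W07-5

The weekday is Friday (ISO weekday 5).
That Friday belongs to ISO week 7 of ISO year 5370.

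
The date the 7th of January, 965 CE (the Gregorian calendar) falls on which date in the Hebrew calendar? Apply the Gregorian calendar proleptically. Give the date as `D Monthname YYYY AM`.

25 Tevet 4725 AM

Julian Day Number of the source date = 2073526.
Converting JDN 2073526 to the Hebrew calendar gives 25 Tevet 4725 AM.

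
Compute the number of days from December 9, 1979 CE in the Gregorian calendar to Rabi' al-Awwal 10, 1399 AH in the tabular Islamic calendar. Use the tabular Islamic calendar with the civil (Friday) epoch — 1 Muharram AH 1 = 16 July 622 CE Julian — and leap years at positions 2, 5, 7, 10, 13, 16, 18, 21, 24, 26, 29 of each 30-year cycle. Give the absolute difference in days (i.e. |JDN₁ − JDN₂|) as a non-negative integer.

JDN of the first date = 2444217.
JDN of the second date = 2443913.
|2443913 − 2444217| = 304.

304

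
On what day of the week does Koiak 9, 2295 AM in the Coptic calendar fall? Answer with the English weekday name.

Tuesday

This is JDN 2663011 (22 December 2578 Gregorian).
JDN 2663011 mod 7 = 1, and JDN 0 was a Monday, so this is a Tuesday.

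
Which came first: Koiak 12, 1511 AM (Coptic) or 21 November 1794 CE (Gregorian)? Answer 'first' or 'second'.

second

Converting both to JDN: 2376658 vs 2376630; the smaller is the second.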